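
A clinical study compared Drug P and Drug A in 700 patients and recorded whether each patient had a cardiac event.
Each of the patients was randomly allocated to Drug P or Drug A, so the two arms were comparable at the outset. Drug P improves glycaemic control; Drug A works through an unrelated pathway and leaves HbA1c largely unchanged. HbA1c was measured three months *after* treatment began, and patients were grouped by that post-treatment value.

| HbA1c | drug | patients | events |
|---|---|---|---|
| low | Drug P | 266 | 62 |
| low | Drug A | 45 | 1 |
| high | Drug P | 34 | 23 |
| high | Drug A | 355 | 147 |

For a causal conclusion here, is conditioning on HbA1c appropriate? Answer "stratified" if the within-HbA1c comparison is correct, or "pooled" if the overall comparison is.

HbA1c here is a post-treatment variable shaped by the drug; conditioning on it would introduce bias rather than remove it. The overall comparison is the causal one.
Pooled: Drug P 28.3% vs Drug A 37.0%; Drug P is lower overall.

pooled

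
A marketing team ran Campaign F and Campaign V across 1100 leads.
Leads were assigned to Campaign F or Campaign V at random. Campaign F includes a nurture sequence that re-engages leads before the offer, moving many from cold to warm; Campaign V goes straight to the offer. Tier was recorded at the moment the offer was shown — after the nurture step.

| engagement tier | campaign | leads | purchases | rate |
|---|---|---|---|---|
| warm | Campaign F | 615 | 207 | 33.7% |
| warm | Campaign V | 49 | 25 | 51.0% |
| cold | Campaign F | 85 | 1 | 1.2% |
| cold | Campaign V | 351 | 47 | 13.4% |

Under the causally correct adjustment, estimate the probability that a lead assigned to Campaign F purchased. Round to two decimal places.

0.30

The stratified and pooled comparisons disagree (Campaign V wins within each engagement tier; Campaign F wins overall), so the answer turns on the causal role of engagement tier.
Because the campaign influences engagement tier, engagement tier is a post-treatment mediator, not a confounder. Stratifying on it would bias the estimate; the causal effect is the crude pooled difference.
So P(outcome | do(Campaign F)) is just the pooled rate for Campaign F: 208/700 = 0.297.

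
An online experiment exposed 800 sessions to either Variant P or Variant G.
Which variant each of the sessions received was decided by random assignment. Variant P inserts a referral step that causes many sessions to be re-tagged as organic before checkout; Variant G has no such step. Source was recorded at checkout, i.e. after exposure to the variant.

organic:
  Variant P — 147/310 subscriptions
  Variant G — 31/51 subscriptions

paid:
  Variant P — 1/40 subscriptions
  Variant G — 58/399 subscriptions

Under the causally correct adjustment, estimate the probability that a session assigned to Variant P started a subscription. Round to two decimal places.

Within every traffic source level Variant G has the higher rate, yet pooled Variant P does — Simpson's reversal.
Traffic source is recorded after the variant and is itself shifted by it — it sits on the causal path from variant to outcome. Conditioning on a mediator would strip out part of the effect we want; the pooled comparison gives the total causal effect.
So P(outcome | do(Variant P)) is just the pooled rate for Variant P: 148/350 = 0.423.

0.42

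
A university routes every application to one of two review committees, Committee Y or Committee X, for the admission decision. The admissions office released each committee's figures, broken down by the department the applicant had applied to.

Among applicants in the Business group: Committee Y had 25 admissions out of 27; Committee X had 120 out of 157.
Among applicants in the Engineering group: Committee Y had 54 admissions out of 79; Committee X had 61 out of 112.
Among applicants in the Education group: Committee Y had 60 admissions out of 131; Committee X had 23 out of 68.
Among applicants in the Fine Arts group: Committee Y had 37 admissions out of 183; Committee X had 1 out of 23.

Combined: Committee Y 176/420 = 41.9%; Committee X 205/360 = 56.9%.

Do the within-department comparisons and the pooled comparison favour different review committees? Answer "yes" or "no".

yes

Within each department level (Business 92.6% vs 76.4%; Engineering 68.4% vs 54.5%; Education 45.8% vs 33.8%; Fine Arts 20.2% vs 4.3%), Committee Y has the higher rate every time. Pooled: 41.9% vs 56.9% — Committee X has the higher rate overall. The two comparisons disagree.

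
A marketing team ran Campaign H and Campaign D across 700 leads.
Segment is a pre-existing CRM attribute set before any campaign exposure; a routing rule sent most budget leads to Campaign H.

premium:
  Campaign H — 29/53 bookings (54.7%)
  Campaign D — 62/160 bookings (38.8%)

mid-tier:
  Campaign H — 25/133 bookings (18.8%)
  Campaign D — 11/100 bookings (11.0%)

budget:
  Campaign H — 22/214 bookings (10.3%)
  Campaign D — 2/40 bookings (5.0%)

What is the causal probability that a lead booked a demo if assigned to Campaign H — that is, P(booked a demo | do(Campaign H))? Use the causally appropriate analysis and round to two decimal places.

The imbalance in customer segment arose from how leads were allocated, not from anything the campaign did; and customer segment independently affects the outcome. The pooled gap is confounded — condition on customer segment.
Standardising Campaign H to the population customer segment mix: 0.304·29/53 + 0.333·25/133 + 0.363·22/214 = 0.266.

0.27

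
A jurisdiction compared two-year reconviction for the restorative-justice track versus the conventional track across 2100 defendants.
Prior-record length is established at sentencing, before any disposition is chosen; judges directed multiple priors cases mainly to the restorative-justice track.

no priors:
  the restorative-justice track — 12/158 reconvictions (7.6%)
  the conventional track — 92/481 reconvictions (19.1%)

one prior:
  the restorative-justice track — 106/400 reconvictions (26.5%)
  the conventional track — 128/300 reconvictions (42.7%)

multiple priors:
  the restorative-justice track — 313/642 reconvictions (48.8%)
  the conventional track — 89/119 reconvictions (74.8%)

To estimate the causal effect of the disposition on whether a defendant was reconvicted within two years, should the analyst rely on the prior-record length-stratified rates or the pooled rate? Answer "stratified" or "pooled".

Here prior-record length is a common cause — it drives both which disposition a case falls under and the outcome. The crude comparison mixes populations; the stratum-specific rates are the causally relevant ones.
Within each level — no priors: 7.6% vs 19.1%; one prior: 26.5% vs 42.7%; multiple priors: 48.8% vs 74.8% — the restorative-justice track is lower every time.

stratified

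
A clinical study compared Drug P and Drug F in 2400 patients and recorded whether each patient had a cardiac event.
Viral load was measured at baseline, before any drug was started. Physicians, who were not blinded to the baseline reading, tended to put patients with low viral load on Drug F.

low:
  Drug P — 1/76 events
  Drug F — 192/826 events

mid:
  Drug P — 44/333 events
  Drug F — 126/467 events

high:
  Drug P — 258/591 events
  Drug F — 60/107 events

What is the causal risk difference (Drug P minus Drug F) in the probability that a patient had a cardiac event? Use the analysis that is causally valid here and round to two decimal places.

-0.16

The viral load-specific comparison favours Drug P throughout, but the pooled figures favour Drug F. The question is whether to condition on viral load.
The imbalance in viral load arose from how patients were allocated, not from anything the drug did; and viral load independently affects the outcome. The pooled gap is confounded — condition on viral load.
Adjusting over the population distribution of viral load: 0.376·(0.013−0.232) + 0.333·(0.132−0.270) + 0.291·(0.437−0.561) = -0.164.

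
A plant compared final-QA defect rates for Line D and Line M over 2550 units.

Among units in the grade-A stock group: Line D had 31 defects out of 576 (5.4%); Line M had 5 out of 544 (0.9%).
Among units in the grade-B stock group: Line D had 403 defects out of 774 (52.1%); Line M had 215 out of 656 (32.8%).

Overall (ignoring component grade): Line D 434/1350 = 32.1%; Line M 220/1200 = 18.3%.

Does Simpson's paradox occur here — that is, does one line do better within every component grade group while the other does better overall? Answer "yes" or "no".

Within each component grade level (grade-A stock 5.4% vs 0.9%; grade-B stock 52.1% vs 32.8%), Line M has the lower rate every time. Pooled: 32.1% vs 18.3% — Line M has the lower rate overall. They agree.

no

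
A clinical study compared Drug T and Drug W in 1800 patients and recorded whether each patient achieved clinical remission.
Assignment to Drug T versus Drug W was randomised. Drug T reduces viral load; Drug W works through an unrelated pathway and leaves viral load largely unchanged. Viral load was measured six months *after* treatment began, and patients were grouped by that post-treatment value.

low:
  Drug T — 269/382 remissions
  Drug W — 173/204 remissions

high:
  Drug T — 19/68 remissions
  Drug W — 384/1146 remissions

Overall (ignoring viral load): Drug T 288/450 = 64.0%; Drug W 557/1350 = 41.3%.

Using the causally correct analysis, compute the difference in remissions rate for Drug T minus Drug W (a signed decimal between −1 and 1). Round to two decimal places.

+0.23

Viral load is downstream of the drug. One should not condition on a consequence of treatment, so the overall rates are the right comparison.
The causal difference is the pooled difference: 0.640 − 0.413 = +0.227.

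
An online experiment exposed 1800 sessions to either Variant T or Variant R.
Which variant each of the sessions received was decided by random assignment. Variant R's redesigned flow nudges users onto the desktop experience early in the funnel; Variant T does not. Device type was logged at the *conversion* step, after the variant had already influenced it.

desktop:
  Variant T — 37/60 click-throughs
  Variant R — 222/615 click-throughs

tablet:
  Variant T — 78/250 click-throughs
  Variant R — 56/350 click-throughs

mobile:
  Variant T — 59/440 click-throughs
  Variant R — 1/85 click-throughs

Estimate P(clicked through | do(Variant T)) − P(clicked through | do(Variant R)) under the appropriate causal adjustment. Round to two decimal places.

Within every device type level Variant T has the higher rate, yet pooled Variant R does — Simpson's reversal.
Device type lies on the pathway variant → device type → outcome, so adjusting for it blocks the indirect effect. For the total causal effect of variant, use the unadjusted pooled rates.
The causal difference is the pooled difference: 0.232 − 0.266 = -0.034.

-0.03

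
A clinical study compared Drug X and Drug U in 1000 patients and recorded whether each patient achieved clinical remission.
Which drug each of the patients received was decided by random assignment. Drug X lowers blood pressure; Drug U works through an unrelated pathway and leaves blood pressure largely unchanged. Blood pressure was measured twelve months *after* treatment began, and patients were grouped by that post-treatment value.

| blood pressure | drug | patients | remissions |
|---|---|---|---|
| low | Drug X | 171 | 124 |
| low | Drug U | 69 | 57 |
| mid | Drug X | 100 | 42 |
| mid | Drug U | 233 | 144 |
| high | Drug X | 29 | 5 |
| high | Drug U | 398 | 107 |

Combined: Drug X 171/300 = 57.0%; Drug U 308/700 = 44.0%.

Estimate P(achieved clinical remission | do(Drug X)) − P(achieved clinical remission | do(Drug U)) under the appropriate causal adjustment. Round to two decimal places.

Because the drug influences blood pressure, blood pressure is a post-treatment mediator, not a confounder. Stratifying on it would bias the estimate; the causal effect is the crude pooled difference.
The causal difference is the pooled difference: 0.570 − 0.440 = +0.130.

+0.13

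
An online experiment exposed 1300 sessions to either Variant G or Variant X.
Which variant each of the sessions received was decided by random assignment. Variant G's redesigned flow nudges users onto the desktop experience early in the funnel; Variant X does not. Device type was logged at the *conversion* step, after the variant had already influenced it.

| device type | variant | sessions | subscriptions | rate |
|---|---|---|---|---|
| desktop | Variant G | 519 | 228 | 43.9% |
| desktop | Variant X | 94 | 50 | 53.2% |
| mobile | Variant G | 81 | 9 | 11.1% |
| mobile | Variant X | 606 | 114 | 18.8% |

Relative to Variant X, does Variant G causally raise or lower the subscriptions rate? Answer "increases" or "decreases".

increases

The device type-specific comparison favours Variant X throughout, but the pooled figures favour Variant G. The question is whether to condition on device type.
Stratifying would compare variants among sessions the variants themselves sorted into device type groups — a form of selection on an intermediate. The unconditioned pooled rates give the total causal effect.
Pooled: Variant G 39.5% vs Variant X 23.4%; Variant G is higher overall.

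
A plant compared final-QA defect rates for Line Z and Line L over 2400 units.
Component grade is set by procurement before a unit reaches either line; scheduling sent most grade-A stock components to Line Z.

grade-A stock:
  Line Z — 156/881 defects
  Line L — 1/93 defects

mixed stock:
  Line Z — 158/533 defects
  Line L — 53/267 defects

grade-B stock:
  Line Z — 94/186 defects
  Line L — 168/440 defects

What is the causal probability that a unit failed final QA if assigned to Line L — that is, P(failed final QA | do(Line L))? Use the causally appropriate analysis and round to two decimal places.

Here component grade is a common cause — it drives both which line a case falls under and the outcome. The crude comparison mixes populations; the stratum-specific rates are the causally relevant ones.
Standardising Line L to the population component grade mix: 0.406·1/93 + 0.333·53/267 + 0.261·168/440 = 0.170.

0.17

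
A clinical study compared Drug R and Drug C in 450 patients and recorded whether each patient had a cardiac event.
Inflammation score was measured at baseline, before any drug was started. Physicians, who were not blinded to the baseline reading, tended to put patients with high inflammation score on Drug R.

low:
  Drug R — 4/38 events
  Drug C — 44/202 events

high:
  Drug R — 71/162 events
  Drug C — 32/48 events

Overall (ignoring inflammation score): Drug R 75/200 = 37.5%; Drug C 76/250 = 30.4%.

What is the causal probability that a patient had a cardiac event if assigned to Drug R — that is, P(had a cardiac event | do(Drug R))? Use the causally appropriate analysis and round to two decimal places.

0.26

Nothing the drug does changes inflammation score; the imbalance is an allocation artefact. With inflammation score also predicting the outcome, the pooled figure is confounded, and the within-stratum comparison is the causal one.
Standardising Drug R to the population inflammation score mix: 0.533·4/38 + 0.467·71/162 = 0.261.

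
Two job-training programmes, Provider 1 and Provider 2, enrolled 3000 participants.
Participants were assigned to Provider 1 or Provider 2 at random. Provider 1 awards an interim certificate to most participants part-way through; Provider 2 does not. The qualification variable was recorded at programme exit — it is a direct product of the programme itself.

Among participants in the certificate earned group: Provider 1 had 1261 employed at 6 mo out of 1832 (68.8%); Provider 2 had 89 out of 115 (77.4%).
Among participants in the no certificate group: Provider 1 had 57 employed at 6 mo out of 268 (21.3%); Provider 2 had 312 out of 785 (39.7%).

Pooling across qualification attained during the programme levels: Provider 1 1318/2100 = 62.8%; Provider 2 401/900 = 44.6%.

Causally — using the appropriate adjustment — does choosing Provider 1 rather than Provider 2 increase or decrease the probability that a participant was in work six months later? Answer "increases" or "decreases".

Stratifying would compare programmes among participants the programmes themselves sorted into qualification attained during the programme groups — a form of selection on an intermediate. The unconditioned pooled rates give the total causal effect.
Pooled: Provider 1 62.8% vs Provider 2 44.6%; Provider 1 is higher overall.

increases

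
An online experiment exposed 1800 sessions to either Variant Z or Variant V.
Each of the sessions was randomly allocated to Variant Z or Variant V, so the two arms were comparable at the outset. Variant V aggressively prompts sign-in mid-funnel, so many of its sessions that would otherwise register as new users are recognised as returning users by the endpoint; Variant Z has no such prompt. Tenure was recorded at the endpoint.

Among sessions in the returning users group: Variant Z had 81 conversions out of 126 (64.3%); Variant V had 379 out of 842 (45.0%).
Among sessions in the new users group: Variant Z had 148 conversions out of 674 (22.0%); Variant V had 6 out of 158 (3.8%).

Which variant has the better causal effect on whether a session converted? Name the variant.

User tenure is downstream of the variant. One should not condition on a consequence of treatment, so the overall rates are the right comparison.
Pooled: Variant Z 28.6% vs Variant V 38.5%; Variant V is higher overall.

Variant V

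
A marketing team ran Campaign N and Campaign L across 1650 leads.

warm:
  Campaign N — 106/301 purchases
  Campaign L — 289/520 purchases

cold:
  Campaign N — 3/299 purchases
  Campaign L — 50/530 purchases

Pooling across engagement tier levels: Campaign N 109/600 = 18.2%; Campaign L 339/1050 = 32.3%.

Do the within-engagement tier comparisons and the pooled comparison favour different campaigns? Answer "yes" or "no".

no

Within each engagement tier level (warm 35.2% vs 55.6%; cold 1.0% vs 9.4%), Campaign L has the higher rate every time. Pooled: 18.2% vs 32.3% — Campaign L has the higher rate overall. They agree.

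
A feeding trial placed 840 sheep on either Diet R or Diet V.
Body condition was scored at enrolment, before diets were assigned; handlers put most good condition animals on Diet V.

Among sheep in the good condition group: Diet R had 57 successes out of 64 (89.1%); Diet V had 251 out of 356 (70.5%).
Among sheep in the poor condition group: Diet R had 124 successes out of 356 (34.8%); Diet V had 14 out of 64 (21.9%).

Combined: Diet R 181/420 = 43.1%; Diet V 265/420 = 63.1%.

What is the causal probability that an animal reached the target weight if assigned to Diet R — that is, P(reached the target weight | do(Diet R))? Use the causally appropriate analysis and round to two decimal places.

0.62

Starting body condition satisfies the back-door criterion: it is not a descendant of the diet, and it blocks the spurious path from diet to outcome. Adjusting for it (i.e., using the within-starting body condition rates) gives the causal effect.
Standardising Diet R to the population starting body condition mix: 0.500·57/64 + 0.500·124/356 = 0.619.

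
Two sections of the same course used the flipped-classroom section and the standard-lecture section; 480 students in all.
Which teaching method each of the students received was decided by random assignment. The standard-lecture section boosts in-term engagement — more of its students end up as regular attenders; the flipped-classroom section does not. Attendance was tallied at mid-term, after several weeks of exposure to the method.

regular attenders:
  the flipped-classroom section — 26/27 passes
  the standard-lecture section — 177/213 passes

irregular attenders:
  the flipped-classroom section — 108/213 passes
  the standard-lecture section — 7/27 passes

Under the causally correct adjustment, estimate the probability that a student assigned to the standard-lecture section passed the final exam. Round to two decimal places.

the flipped-classroom section is higher inside every mid-term attendance stratum but the standard-lecture section is higher in aggregate. Whether to stratify depends on how mid-term attendance relates to the teaching method.
Mid-term attendance lies on the pathway teaching method → mid-term attendance → outcome, so adjusting for it blocks the indirect effect. For the total causal effect of teaching method, use the unadjusted pooled rates.
So P(outcome | do(the standard-lecture section)) is just the pooled rate for the standard-lecture section: 184/240 = 0.767.

0.77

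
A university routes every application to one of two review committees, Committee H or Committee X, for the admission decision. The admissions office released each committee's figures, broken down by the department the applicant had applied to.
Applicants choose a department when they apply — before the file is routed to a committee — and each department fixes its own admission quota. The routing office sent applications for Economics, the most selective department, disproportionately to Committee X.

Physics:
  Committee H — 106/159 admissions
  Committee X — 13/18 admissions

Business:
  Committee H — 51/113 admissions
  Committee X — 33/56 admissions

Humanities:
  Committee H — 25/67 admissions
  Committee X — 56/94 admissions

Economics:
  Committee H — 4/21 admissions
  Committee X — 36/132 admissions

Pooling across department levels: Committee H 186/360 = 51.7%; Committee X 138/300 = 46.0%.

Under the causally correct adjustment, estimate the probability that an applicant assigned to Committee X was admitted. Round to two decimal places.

The stratified and pooled comparisons disagree (Committee X wins within each department; Committee H wins overall), so the answer turns on the causal role of department.
Department differs across review committees for reasons unrelated to any effect of the review committee itself, and it separately predicts the outcome — a classic confounder. We must compare within department levels.
Standardising Committee X to the population department mix: 0.268·13/18 + 0.256·33/56 + 0.244·56/94 + 0.232·36/132 = 0.553.

0.55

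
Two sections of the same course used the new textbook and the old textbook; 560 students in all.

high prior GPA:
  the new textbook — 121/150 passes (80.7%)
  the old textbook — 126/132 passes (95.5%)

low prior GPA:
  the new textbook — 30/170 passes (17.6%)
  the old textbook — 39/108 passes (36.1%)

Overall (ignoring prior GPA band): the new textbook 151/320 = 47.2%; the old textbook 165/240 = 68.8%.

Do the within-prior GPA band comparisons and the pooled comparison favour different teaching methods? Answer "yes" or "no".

Within each prior GPA band level (high prior GPA 80.7% vs 95.5%; low prior GPA 17.6% vs 36.1%), the old textbook has the higher rate every time. Pooled: 47.2% vs 68.8% — the old textbook has the higher rate overall. They agree.

no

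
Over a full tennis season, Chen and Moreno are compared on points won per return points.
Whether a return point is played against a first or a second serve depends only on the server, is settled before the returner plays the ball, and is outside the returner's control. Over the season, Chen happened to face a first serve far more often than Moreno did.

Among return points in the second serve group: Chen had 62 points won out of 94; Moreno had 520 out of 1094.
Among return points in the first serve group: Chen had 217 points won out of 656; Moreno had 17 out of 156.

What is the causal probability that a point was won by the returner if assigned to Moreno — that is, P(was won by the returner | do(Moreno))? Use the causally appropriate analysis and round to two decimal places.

0.33

The stratified and pooled comparisons disagree (Chen wins within each serve type; Moreno wins overall), so the answer turns on the causal role of serve type.
Here serve type is a common cause — it drives both which player a case falls under and the outcome. The crude comparison mixes populations; the stratum-specific rates are the causally relevant ones.
Standardising Moreno to the population serve type mix: 0.594·520/1094 + 0.406·17/156 = 0.327.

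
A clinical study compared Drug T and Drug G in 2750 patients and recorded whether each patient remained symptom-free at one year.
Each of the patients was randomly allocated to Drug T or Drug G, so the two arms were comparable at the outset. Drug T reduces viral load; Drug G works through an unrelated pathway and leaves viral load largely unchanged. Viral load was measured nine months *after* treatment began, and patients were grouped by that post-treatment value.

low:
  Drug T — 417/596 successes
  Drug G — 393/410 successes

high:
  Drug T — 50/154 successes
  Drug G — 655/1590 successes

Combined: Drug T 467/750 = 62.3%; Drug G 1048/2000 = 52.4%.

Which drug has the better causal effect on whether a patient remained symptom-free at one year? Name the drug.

Drug T

The viral load-specific comparison favours Drug G throughout, but the pooled figures favour Drug T. The question is whether to condition on viral load.
Viral load lies on the pathway drug → viral load → outcome, so adjusting for it blocks the indirect effect. For the total causal effect of drug, use the unadjusted pooled rates.
Pooled: Drug T 62.3% vs Drug G 52.4%; Drug T is higher overall.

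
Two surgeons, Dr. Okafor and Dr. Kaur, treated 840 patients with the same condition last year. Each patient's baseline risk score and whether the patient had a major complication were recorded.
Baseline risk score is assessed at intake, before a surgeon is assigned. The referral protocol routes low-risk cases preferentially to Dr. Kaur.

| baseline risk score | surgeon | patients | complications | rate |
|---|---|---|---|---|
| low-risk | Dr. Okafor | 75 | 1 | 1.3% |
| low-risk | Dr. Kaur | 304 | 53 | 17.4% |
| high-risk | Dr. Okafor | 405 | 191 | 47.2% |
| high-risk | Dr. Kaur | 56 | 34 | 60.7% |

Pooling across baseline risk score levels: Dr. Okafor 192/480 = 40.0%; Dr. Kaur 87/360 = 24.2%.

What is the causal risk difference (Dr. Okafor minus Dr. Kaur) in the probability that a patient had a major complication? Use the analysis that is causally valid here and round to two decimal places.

Dr. Okafor is lower inside every baseline risk score stratum but Dr. Kaur is lower in aggregate. Whether to stratify depends on how baseline risk score relates to the surgeon.
Here baseline risk score is a common cause — it drives both which surgeon a case falls under and the outcome. The crude comparison mixes populations; the stratum-specific rates are the causally relevant ones.
Adjusting over the population distribution of baseline risk score: 0.451·(0.013−0.174) + 0.549·(0.472−0.607) = -0.147.

-0.15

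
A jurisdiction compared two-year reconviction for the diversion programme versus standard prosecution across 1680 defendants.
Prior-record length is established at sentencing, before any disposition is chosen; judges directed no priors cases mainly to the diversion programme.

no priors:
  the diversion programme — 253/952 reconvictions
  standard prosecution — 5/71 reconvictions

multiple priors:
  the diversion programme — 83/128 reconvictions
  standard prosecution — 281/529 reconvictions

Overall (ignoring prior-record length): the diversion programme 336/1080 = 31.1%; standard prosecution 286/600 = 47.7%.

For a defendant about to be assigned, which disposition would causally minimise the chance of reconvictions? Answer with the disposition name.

The prior-record length-specific comparison favours standard prosecution throughout, but the pooled figures favour the diversion programme. The question is whether to condition on prior-record length.
The imbalance in prior-record length arose from how defendants were allocated, not from anything the disposition did; and prior-record length independently affects the outcome. The pooled gap is confounded — condition on prior-record length.
Within each level — no priors: 26.6% vs 7.0%; multiple priors: 64.8% vs 53.1% — standard prosecution is lower every time.

standard prosecution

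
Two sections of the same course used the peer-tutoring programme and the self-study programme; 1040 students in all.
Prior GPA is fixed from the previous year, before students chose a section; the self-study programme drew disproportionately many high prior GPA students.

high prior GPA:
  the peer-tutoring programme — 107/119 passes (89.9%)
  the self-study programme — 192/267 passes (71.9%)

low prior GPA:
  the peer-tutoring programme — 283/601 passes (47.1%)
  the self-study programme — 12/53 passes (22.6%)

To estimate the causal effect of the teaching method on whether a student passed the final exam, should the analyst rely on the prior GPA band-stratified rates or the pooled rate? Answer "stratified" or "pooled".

The imbalance in prior GPA band arose from how students were allocated, not from anything the teaching method did; and prior GPA band independently affects the outcome. The pooled gap is confounded — condition on prior GPA band.
Within each level — high prior GPA: 89.9% vs 71.9%; low prior GPA: 47.1% vs 22.6% — the peer-tutoring programme is higher every time.

stratified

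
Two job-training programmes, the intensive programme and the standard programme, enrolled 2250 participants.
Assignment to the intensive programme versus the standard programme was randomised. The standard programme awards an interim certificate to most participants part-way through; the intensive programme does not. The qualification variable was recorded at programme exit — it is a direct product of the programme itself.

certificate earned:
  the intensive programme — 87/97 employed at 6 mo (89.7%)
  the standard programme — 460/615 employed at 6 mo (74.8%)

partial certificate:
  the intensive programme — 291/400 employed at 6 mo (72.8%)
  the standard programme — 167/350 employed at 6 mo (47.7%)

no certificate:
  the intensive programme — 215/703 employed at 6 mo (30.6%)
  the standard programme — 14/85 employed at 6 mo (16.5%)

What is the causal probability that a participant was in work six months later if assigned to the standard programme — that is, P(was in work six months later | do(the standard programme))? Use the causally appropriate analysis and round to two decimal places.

0.61

Within every qualification attained during the programme level the intensive programme has the higher rate, yet pooled the standard programme does — Simpson's reversal.
Stratifying would compare programmes among participants the programmes themselves sorted into qualification attained during the programme groups — a form of selection on an intermediate. The unconditioned pooled rates give the total causal effect.
So P(outcome | do(the standard programme)) is just the pooled rate for the standard programme: 641/1050 = 0.610.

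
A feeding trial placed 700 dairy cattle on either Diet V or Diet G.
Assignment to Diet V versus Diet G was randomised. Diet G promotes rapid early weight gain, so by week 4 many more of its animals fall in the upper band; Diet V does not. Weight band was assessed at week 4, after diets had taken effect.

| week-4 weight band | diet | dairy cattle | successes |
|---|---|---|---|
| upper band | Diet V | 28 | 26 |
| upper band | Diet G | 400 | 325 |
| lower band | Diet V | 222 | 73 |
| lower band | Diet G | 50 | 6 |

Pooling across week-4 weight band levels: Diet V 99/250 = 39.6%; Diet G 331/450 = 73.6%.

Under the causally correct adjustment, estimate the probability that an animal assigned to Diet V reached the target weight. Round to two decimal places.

The stratified and pooled comparisons disagree (Diet V wins within each week-4 weight band; Diet G wins overall), so the answer turns on the causal role of week-4 weight band.
Week-4 weight band is recorded after the diet and is itself shifted by it — it sits on the causal path from diet to outcome. Conditioning on a mediator would strip out part of the effect we want; the pooled comparison gives the total causal effect.
So P(outcome | do(Diet V)) is just the pooled rate for Diet V: 99/250 = 0.396.

0.40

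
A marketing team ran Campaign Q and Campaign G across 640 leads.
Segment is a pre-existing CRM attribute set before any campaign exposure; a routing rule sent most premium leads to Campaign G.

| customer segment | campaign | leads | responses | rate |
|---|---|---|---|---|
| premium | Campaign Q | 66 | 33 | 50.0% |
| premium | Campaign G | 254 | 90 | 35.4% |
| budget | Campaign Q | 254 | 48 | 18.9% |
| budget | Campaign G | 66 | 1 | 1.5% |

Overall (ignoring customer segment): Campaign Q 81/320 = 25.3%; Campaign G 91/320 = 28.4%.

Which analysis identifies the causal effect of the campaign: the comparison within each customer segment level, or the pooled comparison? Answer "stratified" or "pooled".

stratified

Campaign Q is higher inside every customer segment stratum but Campaign G is higher in aggregate. Whether to stratify depends on how customer segment relates to the campaign.
Since customer segment is a pre-existing factor (not a product of the campaign) and it affects the outcome on its own, it is a confounder. The stratified rates, not the pooled rate, identify the causal effect.
Within each level — premium: 50.0% vs 35.4%; budget: 18.9% vs 1.5% — Campaign Q is higher every time.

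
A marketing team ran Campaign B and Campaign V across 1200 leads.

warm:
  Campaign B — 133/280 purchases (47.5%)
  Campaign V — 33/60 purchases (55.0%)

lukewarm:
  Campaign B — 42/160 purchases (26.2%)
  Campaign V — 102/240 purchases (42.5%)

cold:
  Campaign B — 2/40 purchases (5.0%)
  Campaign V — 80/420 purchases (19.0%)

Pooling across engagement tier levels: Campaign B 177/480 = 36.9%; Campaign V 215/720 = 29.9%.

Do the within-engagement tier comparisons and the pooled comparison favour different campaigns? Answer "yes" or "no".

yes

Within each engagement tier level (warm 47.5% vs 55.0%; lukewarm 26.2% vs 42.5%; cold 5.0% vs 19.0%), Campaign V has the higher rate every time. Pooled: 36.9% vs 29.9% — Campaign B has the higher rate overall. The two comparisons disagree.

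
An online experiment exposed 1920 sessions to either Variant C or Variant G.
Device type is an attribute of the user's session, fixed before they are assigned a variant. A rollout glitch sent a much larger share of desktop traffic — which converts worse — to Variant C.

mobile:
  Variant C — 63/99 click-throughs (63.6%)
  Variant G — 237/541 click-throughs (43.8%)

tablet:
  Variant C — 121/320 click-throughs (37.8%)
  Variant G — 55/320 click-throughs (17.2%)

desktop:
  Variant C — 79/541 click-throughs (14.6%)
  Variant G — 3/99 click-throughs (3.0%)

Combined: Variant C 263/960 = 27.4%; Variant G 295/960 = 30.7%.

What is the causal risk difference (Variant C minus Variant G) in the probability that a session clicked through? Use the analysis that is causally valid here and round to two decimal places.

Since device type is a pre-existing factor (not a product of the variant) and it affects the outcome on its own, it is a confounder. The stratified rates, not the pooled rate, identify the causal effect.
Adjusting over the population distribution of device type: 0.333·(0.636−0.438) + 0.333·(0.378−0.172) + 0.333·(0.146−0.030) = +0.173.

+0.17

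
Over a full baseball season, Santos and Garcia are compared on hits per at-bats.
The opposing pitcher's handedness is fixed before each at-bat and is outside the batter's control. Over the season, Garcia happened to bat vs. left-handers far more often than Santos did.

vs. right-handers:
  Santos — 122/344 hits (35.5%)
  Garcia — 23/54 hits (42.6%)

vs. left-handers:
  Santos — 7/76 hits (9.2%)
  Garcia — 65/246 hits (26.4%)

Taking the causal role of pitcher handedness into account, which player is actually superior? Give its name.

Garcia

Pitcher handedness satisfies the back-door criterion: it is not a descendant of the player, and it blocks the spurious path from player to outcome. Adjusting for it (i.e., using the within-pitcher handedness rates) gives the causal effect.
Within each level — vs. right-handers: 35.5% vs 42.6%; vs. left-handers: 9.2% vs 26.4% — Garcia is higher every time.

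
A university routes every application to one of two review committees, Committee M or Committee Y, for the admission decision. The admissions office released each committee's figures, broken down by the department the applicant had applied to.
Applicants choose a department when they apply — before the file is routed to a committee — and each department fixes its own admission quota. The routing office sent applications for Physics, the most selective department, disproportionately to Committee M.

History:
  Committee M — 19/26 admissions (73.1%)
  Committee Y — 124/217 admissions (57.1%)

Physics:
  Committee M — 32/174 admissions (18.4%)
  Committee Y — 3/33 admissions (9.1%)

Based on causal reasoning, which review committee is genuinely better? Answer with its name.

The stratified and pooled comparisons disagree (Committee M wins within each department; Committee Y wins overall), so the answer turns on the causal role of department.
Department differs across review committees for reasons unrelated to any effect of the review committee itself, and it separately predicts the outcome — a classic confounder. We must compare within department levels.
Within each level — History: 73.1% vs 57.1%; Physics: 18.4% vs 9.1% — Committee M is higher every time.

Committee M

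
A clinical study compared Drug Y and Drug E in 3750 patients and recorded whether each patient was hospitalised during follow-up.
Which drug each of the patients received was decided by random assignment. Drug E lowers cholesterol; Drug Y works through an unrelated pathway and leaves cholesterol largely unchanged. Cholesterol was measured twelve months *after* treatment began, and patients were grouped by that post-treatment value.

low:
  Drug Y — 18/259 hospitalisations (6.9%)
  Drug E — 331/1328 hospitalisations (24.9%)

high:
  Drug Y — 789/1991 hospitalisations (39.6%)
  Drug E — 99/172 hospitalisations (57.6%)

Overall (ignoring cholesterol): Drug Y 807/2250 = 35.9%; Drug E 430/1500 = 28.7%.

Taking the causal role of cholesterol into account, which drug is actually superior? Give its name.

Drug E

The stratified and pooled comparisons disagree (Drug Y wins within each cholesterol; Drug E wins overall), so the answer turns on the causal role of cholesterol.
Because the drug influences cholesterol, cholesterol is a post-treatment mediator, not a confounder. Stratifying on it would bias the estimate; the causal effect is the crude pooled difference.
Pooled: Drug Y 35.9% vs Drug E 28.7%; Drug E is lower overall.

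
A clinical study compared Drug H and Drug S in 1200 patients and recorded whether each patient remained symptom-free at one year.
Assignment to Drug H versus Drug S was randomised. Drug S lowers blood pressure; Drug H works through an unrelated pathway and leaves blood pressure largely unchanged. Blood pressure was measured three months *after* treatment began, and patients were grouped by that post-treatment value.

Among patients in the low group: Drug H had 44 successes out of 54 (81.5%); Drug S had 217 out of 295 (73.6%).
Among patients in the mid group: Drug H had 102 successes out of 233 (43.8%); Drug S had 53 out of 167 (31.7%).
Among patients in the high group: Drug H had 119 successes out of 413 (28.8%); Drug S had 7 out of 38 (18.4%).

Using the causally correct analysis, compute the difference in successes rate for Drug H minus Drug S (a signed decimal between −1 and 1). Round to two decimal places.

-0.18

Drug H is higher inside every blood pressure stratum but Drug S is higher in aggregate. Whether to stratify depends on how blood pressure relates to the drug.
Blood pressure is recorded after the drug and is itself shifted by it — it sits on the causal path from drug to outcome. Conditioning on a mediator would strip out part of the effect we want; the pooled comparison gives the total causal effect.
The causal difference is the pooled difference: 0.379 − 0.554 = -0.175.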